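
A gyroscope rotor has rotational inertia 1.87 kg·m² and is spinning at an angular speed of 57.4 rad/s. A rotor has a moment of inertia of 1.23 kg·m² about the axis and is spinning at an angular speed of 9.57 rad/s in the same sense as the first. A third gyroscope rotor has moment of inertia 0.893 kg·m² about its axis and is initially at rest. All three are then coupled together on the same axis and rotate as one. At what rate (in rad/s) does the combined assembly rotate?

The coupling torques are internal; angular momentum about the shared axis is conserved.
Taking A's sense as positive: L = (1.870)(57.4) + (1.230)(9.57) = 119.1 kg·m²·rad/s.
Combined I = 1.870 + 1.230 + 0.8930 = 3.993 kg·m².
ω_f = L / I = 119.1 / 3.993 = 29.83 rad/s.

|ω_f| ≈ 29.8 rad/s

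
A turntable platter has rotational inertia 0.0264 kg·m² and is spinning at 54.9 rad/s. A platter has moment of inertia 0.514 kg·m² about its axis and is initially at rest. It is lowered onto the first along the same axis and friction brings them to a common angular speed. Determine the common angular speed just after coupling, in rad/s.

The coupling torques are internal; angular momentum about the shared axis is conserved.
Taking A's sense as positive: L = (0.02640)(54.9) = 1.449 kg·m²·rad/s.
Combined I = 0.02640 + 0.5140 = 0.5404 kg·m².
ω_f = L / I = 1.449 / 0.5404 = 2.682 rad/s.

|ω_f| ≈ 2.68 rad/s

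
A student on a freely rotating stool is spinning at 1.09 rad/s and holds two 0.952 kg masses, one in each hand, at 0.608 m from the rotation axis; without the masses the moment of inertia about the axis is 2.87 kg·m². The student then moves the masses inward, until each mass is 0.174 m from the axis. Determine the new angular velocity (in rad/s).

With no external torque about the axis, L is conserved: I₁ω₁ = I₂ω₂.
I₁ = 2.87 + 2(0.952)(0.608)² = 3.574 kg·m²; I₂ = 2.87 + 2(0.952)(0.174)² = 2.928 kg·m².
ω₂ = I₁ω₁ / I₂ = (3.574)(1.09 rad/s) / (2.928) = 1.331 rad/s.

ω₂ ≈ 1.33 rad/s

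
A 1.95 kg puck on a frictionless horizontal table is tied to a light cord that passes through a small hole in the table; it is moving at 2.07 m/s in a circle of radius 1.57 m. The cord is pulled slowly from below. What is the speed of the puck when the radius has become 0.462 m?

v₂ ≈ 7.03 m/s

Central (radial) force ⇒ zero torque about the center ⇒ m v r is constant.
v₂ = v₁ r₁ / r₂ = (2.07)(1.57) / (0.462) = 7.034 m/s.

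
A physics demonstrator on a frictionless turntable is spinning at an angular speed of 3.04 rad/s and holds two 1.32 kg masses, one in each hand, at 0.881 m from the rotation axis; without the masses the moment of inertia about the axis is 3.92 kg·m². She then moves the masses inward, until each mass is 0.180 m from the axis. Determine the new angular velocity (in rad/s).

ω₂ ≈ 4.53 rad/s

Angular momentum about the spin axis is conserved since the torque about it is zero.
I₁ = 3.92 + 2(1.32)(0.881)² = 5.969 kg·m²; I₂ = 3.92 + 2(1.32)(0.180)² = 4.006 kg·m².
ω₂ = I₁ω₁ / I₂ = (5.969)(3.04 rad/s) / (4.006) = 4.530 rad/s.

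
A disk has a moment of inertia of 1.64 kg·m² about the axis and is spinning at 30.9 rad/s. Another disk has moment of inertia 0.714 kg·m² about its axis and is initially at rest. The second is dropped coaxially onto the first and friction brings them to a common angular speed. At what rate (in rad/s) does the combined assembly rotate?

The coupling torques are internal; angular momentum about the shared axis is conserved.
Taking A's sense as positive: L = (1.640)(30.9) = 50.68 kg·m²·rad/s.
Combined I = 1.640 + 0.7140 = 2.354 kg·m².
ω_f = L / I = 50.68 / 2.354 = 21.53 rad/s.

|ω_f| ≈ 21.5 rad/s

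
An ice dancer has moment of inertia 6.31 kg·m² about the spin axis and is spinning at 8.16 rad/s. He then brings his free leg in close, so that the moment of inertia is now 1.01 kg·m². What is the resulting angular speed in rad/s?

ω₂ ≈ 51.0 rad/s

No external torque acts about the spin axis, so angular momentum is conserved.
ω₂ = I₁ω₁ / I₂ = (6.310)(8.16 rad/s) / (1.010) = 50.98 rad/s.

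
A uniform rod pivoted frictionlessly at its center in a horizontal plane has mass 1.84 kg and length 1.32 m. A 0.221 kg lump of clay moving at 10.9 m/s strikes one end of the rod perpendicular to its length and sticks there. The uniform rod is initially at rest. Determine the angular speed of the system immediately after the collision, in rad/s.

The axle reaction passes through the pivot and exerts no torque about it; angular momentum about the pivot is conserved through the impact.
I_p = (1/12)(1.84)(1.32)² = 0.2672 kg·m². Taking the sense of the lump of clay's angular momentum as positive, L_{lump} = m v R = (0.221)(10.9)(1.32/2) = 1.590 kg·m²/s.
L_i = 0 + 1.590 = 1.590 kg·m²/s.
After sticking, I_f = I_p + m R² = 0.2672 + (0.221)(1.32/2)² = 0.3634 kg·m².
ω_f = L_i / I_f = 1.590 / 0.3634 = 4.375 rad/s.

|ω_f| ≈ 4.37 rad/s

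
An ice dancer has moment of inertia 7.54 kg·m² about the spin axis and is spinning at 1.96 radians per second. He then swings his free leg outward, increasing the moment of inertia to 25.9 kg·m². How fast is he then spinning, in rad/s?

ω₂ ≈ 0.571 rad/s

Angular momentum about the spin axis is conserved since the torque about it is zero.
ω₂ = I₁ω₁ / I₂ = (7.540)(1.96 rad/s) / (25.90) = 0.5706 rad/s.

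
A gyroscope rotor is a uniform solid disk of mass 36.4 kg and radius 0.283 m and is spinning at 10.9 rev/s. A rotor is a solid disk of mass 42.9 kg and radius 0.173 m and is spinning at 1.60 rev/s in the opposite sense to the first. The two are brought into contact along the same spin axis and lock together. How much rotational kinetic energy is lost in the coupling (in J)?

ΔKE lost ≈ 1370 J

No external torque acts about the common axis, so total angular momentum is conserved.
Moments of inertia: I_A = ½(36.4)(0.283)² = 1.458 kg·m²; I_B = ½(42.9)(0.173)² = 0.6420 kg·m².
Taking A's sense as positive: L = (1.458)(10.9) − (0.6420)(1.60) = 14.86 kg·m²·rev/s.
Combined I = 1.458 + 0.6420 = 2.100 kg·m².
ω_f = L / I = 14.86 / 2.100 = 7.078 rev/s.
KE_i = ½ΣIω² = 3451 J; KE_f = ½(2.100)(44.47)² = 2076 J.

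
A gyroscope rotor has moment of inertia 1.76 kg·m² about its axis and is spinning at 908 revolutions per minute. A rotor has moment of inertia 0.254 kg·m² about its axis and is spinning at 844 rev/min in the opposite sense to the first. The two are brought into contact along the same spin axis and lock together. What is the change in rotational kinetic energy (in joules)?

ΔKE ≈ -3740 J

The coupling torques are internal; angular momentum about the shared axis is conserved.
Taking A's sense as positive: L = (1.760)(908) − (0.2540)(844) = 1384 kg·m²·rpm.
Combined I = 1.760 + 0.2540 = 2.014 kg·m².
ω_f = L / I = 1384 / 2.014 = 687.0 rpm.
KE_i = ½ΣIω² = 8948 J; KE_f = ½(2.014)(71.95)² = 5213 J.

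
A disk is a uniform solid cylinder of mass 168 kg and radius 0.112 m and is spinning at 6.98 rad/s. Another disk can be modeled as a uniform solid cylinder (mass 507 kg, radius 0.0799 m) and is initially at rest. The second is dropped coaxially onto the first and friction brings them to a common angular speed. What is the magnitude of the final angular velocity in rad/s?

The coupling torques are internal; angular momentum about the shared axis is conserved.
Moments of inertia: I_A = ½(168)(0.112)² = 1.054 kg·m²; I_B = ½(507)(0.0799)² = 1.618 kg·m².
Taking A's sense as positive: L = (1.054)(6.98) = 7.355 kg·m²·rad/s.
Combined I = 1.054 + 1.618 = 2.672 kg·m².
ω_f = L / I = 7.355 / 2.672 = 2.753 rad/s.

|ω_f| ≈ 2.75 rad/s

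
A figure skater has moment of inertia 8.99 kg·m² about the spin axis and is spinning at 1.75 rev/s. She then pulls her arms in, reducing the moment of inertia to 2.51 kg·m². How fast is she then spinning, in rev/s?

ω₂ ≈ 6.27 rev/s

With no external torque about the axis, L is conserved: I₁ω₁ = I₂ω₂.
ω₂ = I₁ω₁ / I₂ = (8.990)(1.75 rev/s) / (2.510) = 6.268 rev/s.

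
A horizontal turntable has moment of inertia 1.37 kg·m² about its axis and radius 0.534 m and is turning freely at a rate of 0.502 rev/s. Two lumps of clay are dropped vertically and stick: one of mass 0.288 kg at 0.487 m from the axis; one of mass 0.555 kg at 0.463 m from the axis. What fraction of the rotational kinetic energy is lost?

fraction ≈ 0.120

No external torque acts about the axis; L_before = L_after.
Added inertia Σmr² = (0.288)(0.487)² + (0.555)(0.463)² = 0.1873 kg·m²; I_f = 1.370 + 0.1873 = 1.557 kg·m².
ω_f = I_p ω_i / I_f = (1.370)(0.502) / 1.557 = 0.4416 rev/s.
KE_i = ½(1.370)(3.154 rad/s)² = 6.815 J; KE_f = ½(1.557)(2.775)² = 5.995 J.
Fraction lost = 0.1203.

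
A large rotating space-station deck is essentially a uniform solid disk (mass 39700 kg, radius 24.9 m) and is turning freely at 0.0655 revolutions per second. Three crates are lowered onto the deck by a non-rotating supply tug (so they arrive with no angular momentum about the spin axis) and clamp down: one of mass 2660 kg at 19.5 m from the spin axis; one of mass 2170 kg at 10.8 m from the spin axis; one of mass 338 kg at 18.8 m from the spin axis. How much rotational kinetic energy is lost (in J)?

The added mass arrives with no angular momentum about the spin axis, and any external torque about the spin axis is negligible, so the system's angular momentum is conserved.
I_p = ½(39700)(24.9)² = 1.231e+07 kg·m².
Added inertia Σmr² = (2660)(19.5)² + (2170)(10.8)² + (338)(18.8)² = 1.384e+06 kg·m²; I_f = 1.231e+07 + 1.384e+06 = 1.369e+07 kg·m².
ω_f = I_p ω_i / I_f = (1.231e+07)(0.0655) / 1.369e+07 = 0.05888 rev/s.
KE_i = ½(1.231e+07)(0.4115 rad/s)² = 1.042e+06 J; KE_f = ½(1.369e+07)(0.3699)² = 9.369e+05 J.

energy lost ≈ 1.05e+05 J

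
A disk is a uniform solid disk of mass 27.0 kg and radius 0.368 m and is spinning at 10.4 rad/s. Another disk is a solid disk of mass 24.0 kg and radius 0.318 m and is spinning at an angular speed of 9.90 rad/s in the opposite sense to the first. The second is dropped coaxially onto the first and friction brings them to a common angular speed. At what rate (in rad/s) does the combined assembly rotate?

|ω_f| ≈ 2.30 rad/s

The coupling torques are internal; angular momentum about the shared axis is conserved.
Moments of inertia: I_A = ½(27.0)(0.368)² = 1.828 kg·m²; I_B = ½(24.0)(0.318)² = 1.213 kg·m².
Taking A's sense as positive: L = (1.828)(10.4) − (1.213)(9.90) = 7.000 kg·m²·rad/s.
Combined I = 1.828 + 1.213 = 3.042 kg·m².
ω_f = L / I = 7.000 / 3.042 = 2.301 rad/s.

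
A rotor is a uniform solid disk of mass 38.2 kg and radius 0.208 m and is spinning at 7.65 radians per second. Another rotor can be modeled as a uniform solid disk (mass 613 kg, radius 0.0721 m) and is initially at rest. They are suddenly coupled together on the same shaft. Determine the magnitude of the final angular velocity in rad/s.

The coupling torques are internal; angular momentum about the shared axis is conserved.
Moments of inertia: I_A = ½(38.2)(0.208)² = 0.8263 kg·m²; I_B = ½(613)(0.0721)² = 1.593 kg·m².
Taking A's sense as positive: L = (0.8263)(7.65) = 6.322 kg·m²·rad/s.
Combined I = 0.8263 + 1.593 = 2.420 kg·m².
ω_f = L / I = 6.322 / 2.420 = 2.613 rad/s.

|ω_f| ≈ 2.61 rad/s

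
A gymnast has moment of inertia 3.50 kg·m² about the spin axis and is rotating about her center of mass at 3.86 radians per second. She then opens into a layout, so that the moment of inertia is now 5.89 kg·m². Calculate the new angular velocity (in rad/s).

With no external torque about the axis, L is conserved: I₁ω₁ = I₂ω₂.
ω₂ = I₁ω₁ / I₂ = (3.500)(3.86 rad/s) / (5.890) = 2.294 rad/s.

ω₂ ≈ 2.29 rad/s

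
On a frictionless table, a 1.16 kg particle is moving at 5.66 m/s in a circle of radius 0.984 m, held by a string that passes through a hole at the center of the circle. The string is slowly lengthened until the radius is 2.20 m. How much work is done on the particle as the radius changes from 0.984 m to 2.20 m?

The only horizontal force on the mass is along the cord (radial), so it exerts no torque about the hole and angular momentum m v r is conserved.
v₂ = v₁ r₁ / r₂ = (5.66)(0.984) / (2.20) = 2.532 m/s.
W = ΔKE = ½m(v₂² − v₁²) = -14.86 J.

W ≈ -14.9 J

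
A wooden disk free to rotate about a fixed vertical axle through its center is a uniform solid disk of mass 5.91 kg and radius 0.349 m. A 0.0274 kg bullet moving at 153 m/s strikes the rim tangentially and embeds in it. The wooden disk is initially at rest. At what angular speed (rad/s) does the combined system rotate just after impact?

About the axle the impulsive forces during the collision are internal, so angular momentum about that axis is conserved.
I_p = ½(5.91)(0.349)² = 0.3599 kg·m². Taking the sense of the bullet's angular momentum as positive, L_{bullet} = m v R = (0.0274)(153)(0.349) = 1.463 kg·m²/s.
L_i = 0 + 1.463 = 1.463 kg·m²/s.
After sticking, I_f = I_p + m R² = 0.3599 + (0.0274)(0.349)² = 0.3633 kg·m².
ω_f = L_i / I_f = 1.463 / 0.3633 = 4.028 rad/s.

|ω_f| ≈ 4.03 rad/s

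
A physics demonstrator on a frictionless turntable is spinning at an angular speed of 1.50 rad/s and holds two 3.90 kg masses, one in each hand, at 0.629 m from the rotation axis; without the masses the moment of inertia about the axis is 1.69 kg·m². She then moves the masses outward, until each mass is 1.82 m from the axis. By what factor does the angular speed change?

No external torque acts about the spin axis, so angular momentum is conserved.
I₁ = 1.69 + 2(3.90)(0.629)² = 4.776 kg·m²; I₂ = 1.69 + 2(3.90)(1.82)² = 27.53 kg·m².
ω₂/ω₁ = I₁/I₂ = 4.776 / 27.53 = 0.1735.

ω₂/ω₁ ≈ 0.174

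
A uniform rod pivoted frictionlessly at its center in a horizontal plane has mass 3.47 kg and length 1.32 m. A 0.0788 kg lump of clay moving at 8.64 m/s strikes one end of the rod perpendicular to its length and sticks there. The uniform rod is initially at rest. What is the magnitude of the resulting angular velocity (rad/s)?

|ω_f| ≈ 0.835 rad/s

About the pivot the impulsive forces during the collision are internal, so angular momentum about that axis is conserved.
I_p = (1/12)(3.47)(1.32)² = 0.5038 kg·m². Taking the sense of the lump of clay's angular momentum as positive, L_{lump} = m v R = (0.0788)(8.64)(1.32/2) = 0.4493 kg·m²/s.
L_i = 0 + 0.4493 = 0.4493 kg·m²/s.
After sticking, I_f = I_p + m R² = 0.5038 + (0.0788)(1.32/2)² = 0.5382 kg·m².
ω_f = L_i / I_f = 0.4493 / 0.5382 = 0.8350 rad/s.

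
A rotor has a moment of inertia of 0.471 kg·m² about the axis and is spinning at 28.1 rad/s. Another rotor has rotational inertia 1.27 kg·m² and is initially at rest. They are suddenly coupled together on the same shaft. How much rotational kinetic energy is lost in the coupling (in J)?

The coupling torques are internal; angular momentum about the shared axis is conserved.
Taking A's sense as positive: L = (0.4710)(28.1) = 13.24 kg·m²·rad/s.
Combined I = 0.4710 + 1.270 = 1.741 kg·m².
ω_f = L / I = 13.24 / 1.741 = 7.602 rad/s.
KE_i = ½ΣIω² = 186.0 J; KE_f = ½(1.741)(7.602)² = 50.31 J.

ΔKE lost ≈ 136 J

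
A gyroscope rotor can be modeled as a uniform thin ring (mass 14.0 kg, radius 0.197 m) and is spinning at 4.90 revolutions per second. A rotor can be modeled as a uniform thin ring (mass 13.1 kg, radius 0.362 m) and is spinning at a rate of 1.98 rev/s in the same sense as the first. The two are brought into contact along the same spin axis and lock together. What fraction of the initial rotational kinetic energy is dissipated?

fraction ≈ 0.178

The coupling torques are internal; angular momentum about the shared axis is conserved.
Moments of inertia: I_A = (14.0)(0.197)² = 0.5433 kg·m²; I_B = (13.1)(0.362)² = 1.717 kg·m².
Taking A's sense as positive: L = (0.5433)(4.90) + (1.717)(1.98) = 6.061 kg·m²·rev/s.
Combined I = 0.5433 + 1.717 = 2.260 kg·m².
ω_f = L / I = 6.061 / 2.260 = 2.682 rev/s.
KE_i = ½ΣIω² = 390.3 J; KE_f = ½(2.260)(16.85)² = 320.9 J.
Fraction dissipated = (KE_i − KE_f)/KE_i = 0.1779.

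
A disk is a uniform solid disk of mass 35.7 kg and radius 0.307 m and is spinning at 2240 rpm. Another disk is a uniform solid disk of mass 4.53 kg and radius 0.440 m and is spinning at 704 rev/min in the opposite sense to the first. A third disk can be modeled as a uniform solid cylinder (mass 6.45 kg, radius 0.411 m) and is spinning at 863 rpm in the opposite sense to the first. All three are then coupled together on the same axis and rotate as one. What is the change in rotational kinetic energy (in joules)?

The coupling torques are internal; angular momentum about the shared axis is conserved.
Moments of inertia: I_A = ½(35.7)(0.307)² = 1.682 kg·m²; I_B = ½(4.53)(0.440)² = 0.4385 kg·m²; I_C = ½(6.45)(0.411)² = 0.5448 kg·m².
Taking A's sense as positive: L = (1.682)(2240) − (0.4385)(704) − (0.5448)(863) = 2990 kg·m²·rpm.
Combined I = 1.682 + 0.4385 + 0.5448 = 2.666 kg·m².
ω_f = L / I = 2990 / 2.666 = 1122 rpm.
KE_i = ½ΣIω² = 49700 J; KE_f = ½(2.666)(117.4)² = 18380 J.

ΔKE ≈ -31300 J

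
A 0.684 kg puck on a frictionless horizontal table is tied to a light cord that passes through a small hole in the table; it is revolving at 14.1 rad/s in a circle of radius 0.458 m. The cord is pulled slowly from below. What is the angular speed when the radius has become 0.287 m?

The constraining force is radial, so m r² ω about the center is conserved.
ω₂ = ω₁ (r₁/r₂)² = (14.1)(0.458/0.287)² = 35.91 rad/s.

ω₂ ≈ 35.9 rad/s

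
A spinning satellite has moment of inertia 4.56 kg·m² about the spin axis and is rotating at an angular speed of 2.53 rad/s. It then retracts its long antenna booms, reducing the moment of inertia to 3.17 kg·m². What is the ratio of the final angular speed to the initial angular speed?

ω₂/ω₁ ≈ 1.44

With no external torque about the axis, L is conserved: I₁ω₁ = I₂ω₂.
ω₂/ω₁ = I₁/I₂ = 4.560 / 3.170 = 1.438.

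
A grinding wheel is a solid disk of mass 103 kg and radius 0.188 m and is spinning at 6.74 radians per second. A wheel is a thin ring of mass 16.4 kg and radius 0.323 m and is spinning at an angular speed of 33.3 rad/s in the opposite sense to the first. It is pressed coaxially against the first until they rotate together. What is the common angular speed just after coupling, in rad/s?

|ω_f| ≈ 12.7 rad/s

The coupling torques are internal; angular momentum about the shared axis is conserved.
Moments of inertia: I_A = ½(103)(0.188)² = 1.820 kg·m²; I_B = (16.4)(0.323)² = 1.711 kg·m².
Taking A's sense as positive: L = (1.820)(6.74) − (1.711)(33.3) = -44.71 kg·m²·rad/s.
Combined I = 1.820 + 1.711 = 3.531 kg·m².
ω_f = L / I = -44.71 / 3.531 = -12.66 rad/s.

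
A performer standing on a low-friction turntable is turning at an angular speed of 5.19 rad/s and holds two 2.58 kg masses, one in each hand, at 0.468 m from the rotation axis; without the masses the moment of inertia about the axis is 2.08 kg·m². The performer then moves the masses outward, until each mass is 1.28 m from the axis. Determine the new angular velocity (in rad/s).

ω₂ ≈ 1.58 rad/s

Angular momentum about the spin axis is conserved since the torque about it is zero.
I₁ = 2.08 + 2(2.58)(0.468)² = 3.210 kg·m²; I₂ = 2.08 + 2(2.58)(1.28)² = 10.53 kg·m².
ω₂ = I₁ω₁ / I₂ = (3.210)(5.19 rad/s) / (10.53) = 1.582 rad/s.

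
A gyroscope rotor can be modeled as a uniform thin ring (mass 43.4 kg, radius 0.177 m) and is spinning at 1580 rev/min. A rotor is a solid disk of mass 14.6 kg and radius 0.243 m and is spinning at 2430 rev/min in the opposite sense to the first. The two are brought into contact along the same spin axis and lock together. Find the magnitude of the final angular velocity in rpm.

|ω_f| ≈ 615 rpm

No external torque acts about the common axis, so total angular momentum is conserved.
Moments of inertia: I_A = (43.4)(0.177)² = 1.360 kg·m²; I_B = ½(14.6)(0.243)² = 0.4311 kg·m².
Taking A's sense as positive: L = (1.360)(1580) − (0.4311)(2430) = 1101 kg·m²·rpm.
Combined I = 1.360 + 0.4311 = 1.791 kg·m².
ω_f = L / I = 1101 / 1.791 = 614.7 rpm.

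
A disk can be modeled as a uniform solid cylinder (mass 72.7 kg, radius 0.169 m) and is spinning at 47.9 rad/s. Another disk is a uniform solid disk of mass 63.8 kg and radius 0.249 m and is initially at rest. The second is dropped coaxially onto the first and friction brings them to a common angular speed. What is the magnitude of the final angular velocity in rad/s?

|ω_f| ≈ 16.5 rad/s

The coupling torques are internal; angular momentum about the shared axis is conserved.
Moments of inertia: I_A = ½(72.7)(0.169)² = 1.038 kg·m²; I_B = ½(63.8)(0.249)² = 1.978 kg·m².
Taking A's sense as positive: L = (1.038)(47.9) = 49.73 kg·m²·rad/s.
Combined I = 1.038 + 1.978 = 3.016 kg·m².
ω_f = L / I = 49.73 / 3.016 = 16.49 rad/s.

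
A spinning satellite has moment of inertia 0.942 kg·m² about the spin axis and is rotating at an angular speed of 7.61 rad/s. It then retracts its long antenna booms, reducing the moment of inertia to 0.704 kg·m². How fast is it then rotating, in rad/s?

ω₂ ≈ 10.2 rad/s

No external torque acts about the spin axis, so angular momentum is conserved.
ω₂ = I₁ω₁ / I₂ = (0.9420)(7.61 rad/s) / (0.7040) = 10.18 rad/s.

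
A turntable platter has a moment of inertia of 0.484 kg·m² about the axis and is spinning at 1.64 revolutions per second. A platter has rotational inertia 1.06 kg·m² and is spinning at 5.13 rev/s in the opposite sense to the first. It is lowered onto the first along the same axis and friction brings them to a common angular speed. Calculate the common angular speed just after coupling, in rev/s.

The coupling torques are internal; angular momentum about the shared axis is conserved.
Taking A's sense as positive: L = (0.4840)(1.64) − (1.060)(5.13) = -4.644 kg·m²·rev/s.
Combined I = 0.4840 + 1.060 = 1.544 kg·m².
ω_f = L / I = -4.644 / 1.544 = -3.008 rev/s.

|ω_f| ≈ 3.01 rev/s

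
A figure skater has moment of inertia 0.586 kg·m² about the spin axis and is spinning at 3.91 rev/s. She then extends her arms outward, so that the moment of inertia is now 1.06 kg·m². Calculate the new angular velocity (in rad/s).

ω₂ ≈ 13.6 rad/s

With no external torque about the axis, L is conserved: I₁ω₁ = I₂ω₂.
ω₂ = I₁ω₁ / I₂ = (0.5860)(3.91 rev/s) / (1.060) = 2.162 rev/s = 13.58 rad/s.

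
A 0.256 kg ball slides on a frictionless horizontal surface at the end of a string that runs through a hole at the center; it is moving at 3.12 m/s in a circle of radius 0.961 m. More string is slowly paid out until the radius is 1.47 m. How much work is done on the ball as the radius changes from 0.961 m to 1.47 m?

W ≈ -0.713 J

The only horizontal force on the mass is along the cord (radial), so it exerts no torque about the hole and angular momentum m v r is conserved.
v₂ = v₁ r₁ / r₂ = (3.12)(0.961) / (1.47) = 2.040 m/s.
W = ΔKE = ½m(v₂² − v₁²) = -0.7135 J.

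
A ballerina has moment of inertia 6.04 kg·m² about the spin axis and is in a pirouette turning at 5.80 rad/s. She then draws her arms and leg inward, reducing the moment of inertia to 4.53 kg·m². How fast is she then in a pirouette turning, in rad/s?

Angular momentum about the spin axis is conserved since the torque about it is zero.
ω₂ = I₁ω₁ / I₂ = (6.040)(5.80 rad/s) / (4.530) = 7.733 rad/s.

ω₂ ≈ 7.73 rad/s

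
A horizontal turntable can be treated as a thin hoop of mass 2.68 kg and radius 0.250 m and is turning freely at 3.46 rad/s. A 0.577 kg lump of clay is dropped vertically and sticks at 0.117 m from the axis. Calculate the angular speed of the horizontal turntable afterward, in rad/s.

The added mass arrives with no angular momentum about the axis, and any external torque about the axis is negligible, so the system's angular momentum is conserved.
I_p = (2.68)(0.250)² = 0.1675 kg·m².
Added inertia Σmr² = (0.577)(0.117)² = 0.007899 kg·m²; I_f = 0.1675 + 0.007899 = 0.1754 kg·m².
ω_f = I_p ω_i / I_f = (0.1675)(3.46) / 0.1754 = 3.304 rad/s.

ω_f ≈ 3.30 rad/s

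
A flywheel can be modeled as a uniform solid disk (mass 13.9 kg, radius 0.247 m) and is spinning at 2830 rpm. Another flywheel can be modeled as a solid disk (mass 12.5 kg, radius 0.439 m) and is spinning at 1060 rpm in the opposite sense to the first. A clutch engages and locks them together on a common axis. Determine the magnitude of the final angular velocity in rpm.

|ω_f| ≈ 47.2 rpm

The coupling torques are internal; angular momentum about the shared axis is conserved.
Moments of inertia: I_A = ½(13.9)(0.247)² = 0.4240 kg·m²; I_B = ½(12.5)(0.439)² = 1.205 kg·m².
Taking A's sense as positive: L = (0.4240)(2830) − (1.205)(1060) = -76.82 kg·m²·rpm.
Combined I = 0.4240 + 1.205 = 1.629 kg·m².
ω_f = L / I = -76.82 / 1.629 = -47.17 rpm.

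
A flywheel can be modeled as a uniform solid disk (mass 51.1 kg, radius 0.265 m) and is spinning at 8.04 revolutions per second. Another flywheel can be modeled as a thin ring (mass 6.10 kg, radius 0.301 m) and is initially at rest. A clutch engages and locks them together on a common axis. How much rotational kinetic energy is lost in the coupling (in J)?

No external torque acts about the common axis, so total angular momentum is conserved.
Moments of inertia: I_A = ½(51.1)(0.265)² = 1.794 kg·m²; I_B = (6.10)(0.301)² = 0.5527 kg·m².
Taking A's sense as positive: L = (1.794)(8.04) = 14.43 kg·m²·rev/s.
Combined I = 1.794 + 0.5527 = 2.347 kg·m².
ω_f = L / I = 14.43 / 2.347 = 6.147 rev/s.
KE_i = ½ΣIω² = 2289 J; KE_f = ½(2.347)(38.62)² = 1750 J.

ΔKE lost ≈ 539 J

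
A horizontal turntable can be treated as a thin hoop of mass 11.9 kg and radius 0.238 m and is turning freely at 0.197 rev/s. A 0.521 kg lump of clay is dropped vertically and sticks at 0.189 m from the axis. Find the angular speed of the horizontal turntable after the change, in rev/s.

No external torque acts about the axis; L_before = L_after.
I_p = (11.9)(0.238)² = 0.6741 kg·m².
Added inertia Σmr² = (0.521)(0.189)² = 0.01861 kg·m²; I_f = 0.6741 + 0.01861 = 0.6927 kg·m².
ω_f = I_p ω_i / I_f = (0.6741)(0.197) / 0.6927 = 0.1917 rev/s.

ω_f ≈ 0.192 rev/s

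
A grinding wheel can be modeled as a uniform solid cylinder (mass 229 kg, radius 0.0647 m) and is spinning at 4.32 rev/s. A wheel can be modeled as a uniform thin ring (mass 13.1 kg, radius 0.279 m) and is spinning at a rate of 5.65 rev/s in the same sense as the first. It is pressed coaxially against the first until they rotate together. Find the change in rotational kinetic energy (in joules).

The coupling torques are internal; angular momentum about the shared axis is conserved.
Moments of inertia: I_A = ½(229)(0.0647)² = 0.4793 kg·m²; I_B = (13.1)(0.279)² = 1.020 kg·m².
Taking A's sense as positive: L = (0.4793)(4.32) + (1.020)(5.65) = 7.832 kg·m²·rev/s.
Combined I = 0.4793 + 1.020 = 1.499 kg·m².
ω_f = L / I = 7.832 / 1.499 = 5.225 rev/s.
KE_i = ½ΣIω² = 819.1 J; KE_f = ½(1.499)(32.83)² = 807.7 J.

ΔKE ≈ -11.4 J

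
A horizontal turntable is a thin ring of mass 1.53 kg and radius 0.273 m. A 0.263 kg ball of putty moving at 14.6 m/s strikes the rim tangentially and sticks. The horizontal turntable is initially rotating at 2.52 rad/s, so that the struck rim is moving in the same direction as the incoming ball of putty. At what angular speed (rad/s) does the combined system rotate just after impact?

|ω_f| ≈ 9.99 rad/s

The axle reaction passes through the axle and exerts no torque about it; angular momentum about the axle is conserved through the impact.
I_p = (1.53)(0.273)² = 0.1140 kg·m². Taking the sense of the ball of putty's angular momentum as positive, L_{ball} = m v R = (0.263)(14.6)(0.273) = 1.048 kg·m²/s.
L_i = +I_p ω_p + m v R = +(0.1140)(2.52) + 1.048 = 1.336 kg·m²/s.
After sticking, I_f = I_p + m R² = 0.1140 + (0.263)(0.273)² = 0.1336 kg·m².
ω_f = L_i / I_f = 1.336 / 0.1336 = 9.995 rad/s.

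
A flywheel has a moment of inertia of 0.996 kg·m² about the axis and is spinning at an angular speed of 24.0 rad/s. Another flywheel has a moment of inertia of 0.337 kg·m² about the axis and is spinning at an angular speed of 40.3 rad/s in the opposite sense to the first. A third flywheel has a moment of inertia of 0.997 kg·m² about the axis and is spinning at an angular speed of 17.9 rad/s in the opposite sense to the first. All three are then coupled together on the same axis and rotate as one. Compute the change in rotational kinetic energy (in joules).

The coupling torques are internal; angular momentum about the shared axis is conserved.
Taking A's sense as positive: L = (0.9960)(24.0) − (0.3370)(40.3) − (0.9970)(17.9) = -7.523 kg·m²·rad/s.
Combined I = 0.9960 + 0.3370 + 0.9970 = 2.330 kg·m².
ω_f = L / I = -7.523 / 2.330 = -3.229 rad/s.
KE_i = ½ΣIω² = 720.2 J; KE_f = ½(2.330)(3.229)² = 12.15 J.

ΔKE ≈ -708 J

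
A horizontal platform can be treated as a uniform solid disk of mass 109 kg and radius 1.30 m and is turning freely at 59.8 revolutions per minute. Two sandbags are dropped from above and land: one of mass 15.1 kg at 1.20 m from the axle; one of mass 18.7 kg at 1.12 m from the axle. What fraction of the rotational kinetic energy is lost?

fraction ≈ 0.329

No external torque acts about the axle; L_before = L_after.
I_p = ½(109)(1.30)² = 92.11 kg·m².
Added inertia Σmr² = (15.1)(1.20)² + (18.7)(1.12)² = 45.20 kg·m²; I_f = 92.11 + 45.20 = 137.3 kg·m².
ω_f = I_p ω_i / I_f = (92.11)(59.8) / 137.3 = 40.11 rpm.
KE_i = ½(92.11)(6.262 rad/s)² = 1806 J; KE_f = ½(137.3)(4.201)² = 1211 J.
Fraction lost = 0.3292.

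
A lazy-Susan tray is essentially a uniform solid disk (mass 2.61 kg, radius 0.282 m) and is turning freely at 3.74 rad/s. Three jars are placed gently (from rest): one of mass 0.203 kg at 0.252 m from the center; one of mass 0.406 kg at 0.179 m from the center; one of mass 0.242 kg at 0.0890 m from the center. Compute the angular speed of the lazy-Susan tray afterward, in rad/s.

ω_f ≈ 2.95 rad/s

The added mass arrives with no angular momentum about the center, and any external torque about the center is negligible, so the system's angular momentum is conserved.
I_p = ½(2.61)(0.282)² = 0.1038 kg·m².
Added inertia Σmr² = (0.203)(0.252)² + (0.406)(0.179)² + (0.242)(0.0890)² = 0.02782 kg·m²; I_f = 0.1038 + 0.02782 = 0.1316 kg·m².
ω_f = I_p ω_i / I_f = (0.1038)(3.74) / 0.1316 = 2.949 rad/s.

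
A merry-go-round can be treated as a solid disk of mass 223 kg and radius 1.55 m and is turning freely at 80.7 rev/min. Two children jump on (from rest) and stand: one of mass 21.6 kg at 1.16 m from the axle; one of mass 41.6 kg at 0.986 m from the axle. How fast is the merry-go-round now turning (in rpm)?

ω_f ≈ 64.1 rpm

No external torque acts about the axle; L_before = L_after.
I_p = ½(223)(1.55)² = 267.9 kg·m².
Added inertia Σmr² = (21.6)(1.16)² + (41.6)(0.986)² = 69.51 kg·m²; I_f = 267.9 + 69.51 = 337.4 kg·m².
ω_f = I_p ω_i / I_f = (267.9)(80.7) / 337.4 = 64.07 rpm.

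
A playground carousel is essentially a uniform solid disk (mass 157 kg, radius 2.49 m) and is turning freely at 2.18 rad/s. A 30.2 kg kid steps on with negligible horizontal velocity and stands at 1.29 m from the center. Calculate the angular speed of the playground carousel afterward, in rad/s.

The added mass arrives with no angular momentum about the center, and any external torque about the center is negligible, so the system's angular momentum is conserved.
I_p = ½(157)(2.49)² = 486.7 kg·m².
Added inertia Σmr² = (30.2)(1.29)² = 50.26 kg·m²; I_f = 486.7 + 50.26 = 537.0 kg·m².
ω_f = I_p ω_i / I_f = (486.7)(2.18) / 537.0 = 1.976 rad/s.

ω_f ≈ 1.98 rad/s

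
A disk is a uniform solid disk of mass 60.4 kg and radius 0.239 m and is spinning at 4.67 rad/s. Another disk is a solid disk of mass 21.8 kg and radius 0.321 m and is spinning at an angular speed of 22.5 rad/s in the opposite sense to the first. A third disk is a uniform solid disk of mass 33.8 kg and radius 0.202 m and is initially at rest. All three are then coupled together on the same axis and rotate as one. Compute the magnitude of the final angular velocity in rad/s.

|ω_f| ≈ 4.87 rad/s

No external torque acts about the common axis, so total angular momentum is conserved.
Moments of inertia: I_A = ½(60.4)(0.239)² = 1.725 kg·m²; I_B = ½(21.8)(0.321)² = 1.123 kg·m²; I_C = ½(33.8)(0.202)² = 0.6896 kg·m².
Taking A's sense as positive: L = (1.725)(4.67) − (1.123)(22.5) = -17.21 kg·m²·rad/s.
Combined I = 1.725 + 1.123 + 0.6896 = 3.538 kg·m².
ω_f = L / I = -17.21 / 3.538 = -4.866 rad/s.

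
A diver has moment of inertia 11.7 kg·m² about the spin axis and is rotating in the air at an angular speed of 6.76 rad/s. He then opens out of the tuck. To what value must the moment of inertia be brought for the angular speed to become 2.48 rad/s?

Angular momentum about the spin axis is conserved since the torque about it is zero.
I₂ = I₁ω₁ / ω₂ = (11.7)(6.76) / (2.48) = 31.89 kg·m².

I₂ ≈ 31.9 kg·m²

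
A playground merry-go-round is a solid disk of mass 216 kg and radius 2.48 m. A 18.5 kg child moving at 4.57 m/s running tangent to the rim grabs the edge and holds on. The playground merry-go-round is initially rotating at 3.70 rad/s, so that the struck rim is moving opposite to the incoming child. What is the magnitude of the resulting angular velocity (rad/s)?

|ω_f| ≈ 2.89 rad/s

About the axle the impulsive forces during the collision are internal, so angular momentum about that axis is conserved.
I_p = ½(216)(2.48)² = 664.2 kg·m². Taking the sense of the child's angular momentum as positive, L_{child} = m v R = (18.5)(4.57)(2.48) = 209.7 kg·m²/s.
L_i = −I_p ω_p + m v R = −(664.2)(3.70) + 209.7 = -2248 kg·m²/s.
After sticking, I_f = I_p + m R² = 664.2 + (18.5)(2.48)² = 778.0 kg·m².
ω_f = L_i / I_f = -2248 / 778.0 = -2.889 rad/s.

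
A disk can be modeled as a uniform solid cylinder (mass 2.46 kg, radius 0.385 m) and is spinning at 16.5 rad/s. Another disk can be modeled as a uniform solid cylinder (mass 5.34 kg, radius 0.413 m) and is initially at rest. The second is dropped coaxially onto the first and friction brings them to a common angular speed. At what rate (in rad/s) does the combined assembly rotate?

No external torque acts about the common axis, so total angular momentum is conserved.
Moments of inertia: I_A = ½(2.46)(0.385)² = 0.1823 kg·m²; I_B = ½(5.34)(0.413)² = 0.4554 kg·m².
Taking A's sense as positive: L = (0.1823)(16.5) = 3.008 kg·m²·rad/s.
Combined I = 0.1823 + 0.4554 = 0.6377 kg·m².
ω_f = L / I = 3.008 / 0.6377 = 4.717 rad/s.

|ω_f| ≈ 4.72 rad/s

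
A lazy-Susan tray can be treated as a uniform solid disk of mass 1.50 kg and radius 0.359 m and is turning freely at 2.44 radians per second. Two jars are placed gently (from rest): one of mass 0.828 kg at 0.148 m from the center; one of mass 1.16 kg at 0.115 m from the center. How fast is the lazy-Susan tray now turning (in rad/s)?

No external torque acts about the center; L_before = L_after.
I_p = ½(1.50)(0.359)² = 0.09666 kg·m².
Added inertia Σmr² = (0.828)(0.148)² + (1.16)(0.115)² = 0.03348 kg·m²; I_f = 0.09666 + 0.03348 = 0.1301 kg·m².
ω_f = I_p ω_i / I_f = (0.09666)(2.44) / 0.1301 = 1.812 rad/s.

ω_f ≈ 1.81 rad/s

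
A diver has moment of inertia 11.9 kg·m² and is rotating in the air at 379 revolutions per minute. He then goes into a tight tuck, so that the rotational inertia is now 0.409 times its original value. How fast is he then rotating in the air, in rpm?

ω₂ ≈ 927 rpm

Angular momentum about the spin axis is conserved since the torque about it is zero.
I₂ = 0.409 × 11.9 = 4.867 kg·m².
ω₂ = I₁ω₁ / I₂ = (11.90)(379 rpm) / (4.867) = 926.7 rpm.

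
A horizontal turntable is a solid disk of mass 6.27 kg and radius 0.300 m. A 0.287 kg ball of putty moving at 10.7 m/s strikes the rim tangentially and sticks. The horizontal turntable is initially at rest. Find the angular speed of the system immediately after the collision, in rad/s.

About the axle the impulsive forces during the collision are internal, so angular momentum about that axis is conserved.
I_p = ½(6.27)(0.300)² = 0.2821 kg·m². Taking the sense of the ball of putty's angular momentum as positive, L_{ball} = m v R = (0.287)(10.7)(0.300) = 0.9213 kg·m²/s.
L_i = 0 + 0.9213 = 0.9213 kg·m²/s.
After sticking, I_f = I_p + m R² = 0.2821 + (0.287)(0.300)² = 0.3080 kg·m².
ω_f = L_i / I_f = 0.9213 / 0.3080 = 2.991 rad/s.

|ω_f| ≈ 2.99 rad/s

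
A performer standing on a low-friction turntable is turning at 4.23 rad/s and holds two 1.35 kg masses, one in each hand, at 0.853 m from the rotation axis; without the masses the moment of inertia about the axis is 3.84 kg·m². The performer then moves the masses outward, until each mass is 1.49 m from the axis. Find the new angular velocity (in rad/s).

No external torque acts about the spin axis, so angular momentum is conserved.
I₁ = 3.84 + 2(1.35)(0.853)² = 5.805 kg·m²; I₂ = 3.84 + 2(1.35)(1.49)² = 9.834 kg·m².
ω₂ = I₁ω₁ / I₂ = (5.805)(4.23 rad/s) / (9.834) = 2.497 rad/s.

ω₂ ≈ 2.50 rad/s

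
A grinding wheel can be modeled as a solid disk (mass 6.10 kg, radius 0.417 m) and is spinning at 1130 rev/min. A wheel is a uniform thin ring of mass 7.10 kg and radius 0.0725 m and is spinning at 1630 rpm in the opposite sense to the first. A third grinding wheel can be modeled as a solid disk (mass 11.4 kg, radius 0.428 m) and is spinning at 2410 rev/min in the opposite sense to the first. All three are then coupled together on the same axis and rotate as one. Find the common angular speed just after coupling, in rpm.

|ω_f| ≈ 1230 rpm

The coupling torques are internal; angular momentum about the shared axis is conserved.
Moments of inertia: I_A = ½(6.10)(0.417)² = 0.5304 kg·m²; I_B = (7.10)(0.0725)² = 0.03732 kg·m²; I_C = ½(11.4)(0.428)² = 1.044 kg·m².
Taking A's sense as positive: L = (0.5304)(1130) − (0.03732)(1630) − (1.044)(2410) = -1978 kg·m²·rpm.
Combined I = 0.5304 + 0.03732 + 1.044 = 1.612 kg·m².
ω_f = L / I = -1978 / 1.612 = -1227 rpm.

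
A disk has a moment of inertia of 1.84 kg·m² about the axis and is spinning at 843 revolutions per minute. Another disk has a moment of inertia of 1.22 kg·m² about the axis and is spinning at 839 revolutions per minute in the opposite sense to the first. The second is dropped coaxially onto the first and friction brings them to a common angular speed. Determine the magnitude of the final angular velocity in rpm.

The coupling torques are internal; angular momentum about the shared axis is conserved.
Taking A's sense as positive: L = (1.840)(843) − (1.220)(839) = 527.5 kg·m²·rpm.
Combined I = 1.840 + 1.220 = 3.060 kg·m².
ω_f = L / I = 527.5 / 3.060 = 172.4 rpm.

|ω_f| ≈ 172 rpm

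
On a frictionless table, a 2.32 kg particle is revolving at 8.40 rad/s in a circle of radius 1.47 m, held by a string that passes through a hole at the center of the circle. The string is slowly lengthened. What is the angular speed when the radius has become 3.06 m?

The constraining force is radial, so m r² ω about the center is conserved.
ω₂ = ω₁ (r₁/r₂)² = (8.40)(1.47/3.06)² = 1.939 rad/s.

ω₂ ≈ 1.94 rad/s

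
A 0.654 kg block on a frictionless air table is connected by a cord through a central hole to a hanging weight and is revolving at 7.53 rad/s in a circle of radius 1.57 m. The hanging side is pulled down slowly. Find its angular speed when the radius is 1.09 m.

ω₂ ≈ 15.6 rad/s

No torque about the axis ⇒ m r₁² ω₁ = m r₂² ω₂.
ω₂ = ω₁ (r₁/r₂)² = (7.53)(1.57/1.09)² = 15.62 rad/s.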